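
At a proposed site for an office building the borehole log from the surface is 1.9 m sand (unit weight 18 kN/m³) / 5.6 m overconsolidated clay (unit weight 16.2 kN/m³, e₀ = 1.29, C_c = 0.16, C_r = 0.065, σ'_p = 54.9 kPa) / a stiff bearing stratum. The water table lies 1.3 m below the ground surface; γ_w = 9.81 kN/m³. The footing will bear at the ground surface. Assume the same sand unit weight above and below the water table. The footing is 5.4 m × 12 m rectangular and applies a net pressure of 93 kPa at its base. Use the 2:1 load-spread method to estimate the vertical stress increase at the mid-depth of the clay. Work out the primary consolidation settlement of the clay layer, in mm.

S_c ≈ 79.9 mm

Mid-depth of clay below the ground surface: z = 1.9 + 5.6/2 = 4.7 m.
Total vertical stress at mid-clay: σ_v = 18×1.9 + 16.2×2.8 = 79.56 kPa.
Pore pressure: u = 9.81×(4.7 − 1.3) = 33.354 kPa.
Initial effective stress: σ'_0 = σ_v − u = 79.56 − 33.354 = 46.206 kPa.
Stress increase at mid-clay by the 2:1 spreading method:
Δσ = qBL/((B+z)(L+z)) = 93×5.4×12/((5.4+4.7)(12+4.7)) = 35.729 kPa
Final effective stress: σ'_f = 46.206 + 35.729 = 81.935 kPa.
σ'_f = 81.935 > σ'_p = 54.9 kPa, so the stress path crosses the preconsolidation pressure — recompression up to σ'_p, then virgin compression beyond:
S_c = H/(1+e₀)·[C_r·log₁₀(σ'_p/σ'_0) + C_c·log₁₀(σ'_f/σ'_p)]
    = 5.6/2.29 × [0.065×log₁₀(54.9/46.206) + 0.16×log₁₀(81.935/54.9)]
    = 2.4454 × [0.0048668 + 0.027824] = 0.07994 m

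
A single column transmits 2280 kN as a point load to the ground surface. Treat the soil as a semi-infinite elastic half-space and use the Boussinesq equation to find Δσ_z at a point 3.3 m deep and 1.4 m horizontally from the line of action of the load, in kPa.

Δσ_z ≈ 66.1 kPa

Boussinesq vertical stress below a point load on an elastic half-space:
Δσ_z = 3P/(2πz²) · [1 + (r/z)²]^(−5/2)
r/z = 1.4/3.3 = 0.42424; [1+(r/z)²]^(−5/2) = 0.66117.
Δσ_z = 3×2280/(2π×3.3²) × 0.66117 = 99.965 × 0.66117 = 66.09 kPa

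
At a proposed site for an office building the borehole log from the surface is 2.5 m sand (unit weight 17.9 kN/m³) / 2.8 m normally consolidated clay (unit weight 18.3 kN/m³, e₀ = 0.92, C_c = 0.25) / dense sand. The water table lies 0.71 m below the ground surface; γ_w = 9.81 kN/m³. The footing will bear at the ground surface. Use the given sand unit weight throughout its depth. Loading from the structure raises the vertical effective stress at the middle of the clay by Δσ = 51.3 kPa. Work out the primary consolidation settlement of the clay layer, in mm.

S_c ≈ 133 mm

Mid-depth of clay below the ground surface: z = 2.5 + 2.8/2 = 3.9 m.
Total vertical stress at mid-clay: σ_v = 17.9×2.5 + 18.3×1.4 = 70.37 kPa.
Pore pressure: u = 9.81×(3.9 − 0.71) = 31.294 kPa.
Initial effective stress: σ'_0 = σ_v − u = 70.37 − 31.294 = 39.076 kPa.
Final effective stress: σ'_f = σ'_0 + Δσ = 39.076 + 51.3 = 90.376 kPa.
Normally consolidated clay, so the full stress increment lies on the virgin compression line:
S_c = C_c·H/(1+e₀)·log₁₀(σ'_f/σ'_0) = 0.25×2.8/(1+0.92)×log₁₀(90.376/39.076)
    = 0.36458 × 0.36414 = 0.1328 m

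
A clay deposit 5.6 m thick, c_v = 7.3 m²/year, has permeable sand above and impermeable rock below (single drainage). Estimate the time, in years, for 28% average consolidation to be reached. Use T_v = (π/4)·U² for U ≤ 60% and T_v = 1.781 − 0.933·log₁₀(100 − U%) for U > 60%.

t ≈ 0.265 years

Drainage path length: H_d = H = 5.6 m (single drainage).
U ≤ 60%: T_v = (π/4)·U² = (π/4)×0.28² = 0.061575.
t = T_v·H_d²/c_v = 0.061575×5.6²/7.3 = 0.2645 years.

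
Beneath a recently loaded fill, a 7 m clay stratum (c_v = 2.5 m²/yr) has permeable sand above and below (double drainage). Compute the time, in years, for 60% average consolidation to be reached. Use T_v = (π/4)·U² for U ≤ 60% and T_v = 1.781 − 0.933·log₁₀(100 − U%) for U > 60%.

Drainage path length: H_d = H/2 = 3.5 m (double drainage).
U ≤ 60%: T_v = (π/4)·U² = (π/4)×0.6² = 0.28274.
t = T_v·H_d²/c_v = 0.28274×3.5²/2.5 = 1.385 years.

t ≈ 1.39 years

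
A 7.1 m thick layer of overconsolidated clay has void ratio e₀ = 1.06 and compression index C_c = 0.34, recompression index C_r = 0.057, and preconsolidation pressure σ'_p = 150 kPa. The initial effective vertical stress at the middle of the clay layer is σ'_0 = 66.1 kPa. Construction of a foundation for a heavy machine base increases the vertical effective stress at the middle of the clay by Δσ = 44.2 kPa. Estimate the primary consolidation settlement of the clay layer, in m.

Final effective stress: σ'_f = 66.1 + 44.2 = 110.3 kPa.
σ'_f = 110.3 ≤ σ'_p = 150 kPa, so the clay remains overconsolidated and only the recompression index applies:
S_c = C_r·H/(1+e₀)·log₁₀(σ'_f/σ'_0) = 0.057×7.1/2.06×log₁₀(110.3/66.1)
    = 0.19646 × 0.22237 = 0.04369 m

S_c ≈ 0.0437 m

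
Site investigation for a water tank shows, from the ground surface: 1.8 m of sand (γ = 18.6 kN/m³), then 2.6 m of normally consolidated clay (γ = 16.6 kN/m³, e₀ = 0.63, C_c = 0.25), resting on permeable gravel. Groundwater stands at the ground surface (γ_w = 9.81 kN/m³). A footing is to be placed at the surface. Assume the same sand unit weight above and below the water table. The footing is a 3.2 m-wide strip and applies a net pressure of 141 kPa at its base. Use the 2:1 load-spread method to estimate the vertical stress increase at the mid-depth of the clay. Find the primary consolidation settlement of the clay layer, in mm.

S_c ≈ 236 mm

Mid-depth of clay below the ground surface: z = 1.8 + 2.6/2 = 3.1 m.
Total vertical stress at mid-clay: σ_v = 18.6×1.8 + 16.6×1.3 = 55.06 kPa.
Pore pressure: u = 9.81×(3.1 − 0) = 30.411 kPa.
Initial effective stress: σ'_0 = σ_v − u = 55.06 − 30.411 = 24.649 kPa.
Stress increase at mid-clay by the 2:1 spreading method:
Δσ = qB/(B+z) = 141×3.2/(3.2+3.1) = 71.619 kPa
Final effective stress: σ'_f = σ'_0 + Δσ = 24.649 + 71.619 = 96.268 kPa.
Normally consolidated clay, so the full stress increment lies on the virgin compression line:
S_c = C_c·H/(1+e₀)·log₁₀(σ'_f/σ'_0) = 0.25×2.6/(1+0.63)×log₁₀(96.268/24.649)
    = 0.39877 × 0.59168 = 0.2359 m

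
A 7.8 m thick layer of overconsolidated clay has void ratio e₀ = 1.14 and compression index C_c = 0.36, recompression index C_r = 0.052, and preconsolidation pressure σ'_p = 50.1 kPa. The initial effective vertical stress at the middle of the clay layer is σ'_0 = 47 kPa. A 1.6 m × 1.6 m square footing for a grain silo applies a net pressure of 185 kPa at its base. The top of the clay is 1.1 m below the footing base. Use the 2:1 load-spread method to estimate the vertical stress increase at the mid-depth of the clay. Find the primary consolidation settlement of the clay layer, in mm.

S_c ≈ 87.4 mm

Mid-depth of clay below the footing base: z = 1.1 + 7.8/2 = 5 m.
Stress increase at mid-clay by the 2:1 spreading method:
Δσ = qBL/((B+z)(L+z)) = 185×1.6×1.6/((1.6+5)(1.6+5)) = 10.872 kPa
Final effective stress: σ'_f = 47 + 10.872 = 57.872 kPa.
σ'_f = 57.872 > σ'_p = 50.1 kPa, so the stress path crosses the preconsolidation pressure — recompression up to σ'_p, then virgin compression beyond:
S_c = H/(1+e₀)·[C_r·log₁₀(σ'_p/σ'_0) + C_c·log₁₀(σ'_f/σ'_p)]
    = 7.8/2.14 × [0.052×log₁₀(50.1/47) + 0.36×log₁₀(57.872/50.1)]
    = 3.6449 × [0.0014425 + 0.022547] = 0.08744 m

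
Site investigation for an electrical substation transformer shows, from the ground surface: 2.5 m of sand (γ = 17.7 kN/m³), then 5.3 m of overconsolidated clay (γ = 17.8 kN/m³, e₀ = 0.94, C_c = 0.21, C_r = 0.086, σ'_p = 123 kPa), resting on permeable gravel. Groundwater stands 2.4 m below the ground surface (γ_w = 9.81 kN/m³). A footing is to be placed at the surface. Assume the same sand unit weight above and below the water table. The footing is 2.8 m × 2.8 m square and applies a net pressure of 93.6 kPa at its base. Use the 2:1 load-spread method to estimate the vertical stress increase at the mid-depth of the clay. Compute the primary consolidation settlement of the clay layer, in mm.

Mid-depth of clay below the ground surface: z = 2.5 + 5.3/2 = 5.15 m.
Total vertical stress at mid-clay: σ_v = 17.7×2.5 + 17.8×2.65 = 91.42 kPa.
Pore pressure: u = 9.81×(5.15 − 2.4) = 26.978 kPa.
Initial effective stress: σ'_0 = σ_v − u = 91.42 − 26.978 = 64.442 kPa.
Stress increase at mid-clay by the 2:1 spreading method:
Δσ = qBL/((B+z)(L+z)) = 93.6×2.8×2.8/((2.8+5.15)(2.8+5.15)) = 11.611 kPa
Final effective stress: σ'_f = 64.442 + 11.611 = 76.053 kPa.
σ'_f = 76.053 ≤ σ'_p = 123 kPa, so the clay remains overconsolidated and only the recompression index applies:
S_c = C_r·H/(1+e₀)·log₁₀(σ'_f/σ'_0) = 0.086×5.3/1.94×log₁₀(76.053/64.442)
    = 0.23495 × 0.071947 = 0.0169 m

S_c ≈ 16.9 mm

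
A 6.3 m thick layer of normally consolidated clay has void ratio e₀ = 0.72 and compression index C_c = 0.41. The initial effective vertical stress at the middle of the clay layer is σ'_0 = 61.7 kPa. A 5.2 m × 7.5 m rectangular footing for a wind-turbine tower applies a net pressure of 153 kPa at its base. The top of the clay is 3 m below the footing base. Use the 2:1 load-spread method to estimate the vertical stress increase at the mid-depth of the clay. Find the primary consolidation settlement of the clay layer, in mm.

S_c ≈ 316 mm

Mid-depth of clay below the footing base: z = 3 + 6.3/2 = 6.15 m.
Stress increase at mid-clay by the 2:1 spreading method:
Δσ = qBL/((B+z)(L+z)) = 153×5.2×7.5/((5.2+6.15)(7.5+6.15)) = 38.515 kPa
Final effective stress: σ'_f = σ'_0 + Δσ = 61.7 + 38.515 = 100.22 kPa.
Normally consolidated clay, so the full stress increment lies on the virgin compression line:
S_c = C_c·H/(1+e₀)·log₁₀(σ'_f/σ'_0) = 0.41×6.3/(1+0.72)×log₁₀(100.22/61.7)
    = 1.5017 × 0.21067 = 0.3164 m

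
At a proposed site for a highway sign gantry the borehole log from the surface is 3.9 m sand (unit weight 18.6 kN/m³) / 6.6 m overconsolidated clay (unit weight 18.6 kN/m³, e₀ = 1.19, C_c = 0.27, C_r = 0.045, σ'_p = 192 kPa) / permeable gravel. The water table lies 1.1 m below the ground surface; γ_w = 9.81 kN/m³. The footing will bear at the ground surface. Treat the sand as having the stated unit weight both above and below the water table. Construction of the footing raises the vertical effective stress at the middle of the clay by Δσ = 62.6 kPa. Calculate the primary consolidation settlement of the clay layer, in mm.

S_c ≈ 36.1 mm

Mid-depth of clay below the ground surface: z = 3.9 + 6.6/2 = 7.2 m.
Total vertical stress at mid-clay: σ_v = 18.6×3.9 + 18.6×3.3 = 133.92 kPa.
Pore pressure: u = 9.81×(7.2 − 1.1) = 59.841 kPa.
Initial effective stress: σ'_0 = σ_v − u = 133.92 − 59.841 = 74.079 kPa.
Final effective stress: σ'_f = 74.079 + 62.6 = 136.68 kPa.
σ'_f = 136.68 ≤ σ'_p = 192 kPa, so the clay remains overconsolidated and only the recompression index applies:
S_c = C_r·H/(1+e₀)·log₁₀(σ'_f/σ'_0) = 0.045×6.6/2.19×log₁₀(136.68/74.079)
    = 0.13562 × 0.26601 = 0.03608 m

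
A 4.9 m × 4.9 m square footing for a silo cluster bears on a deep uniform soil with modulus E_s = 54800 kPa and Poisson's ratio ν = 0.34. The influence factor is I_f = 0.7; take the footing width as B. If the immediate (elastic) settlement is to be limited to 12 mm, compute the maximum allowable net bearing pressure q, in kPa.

q ≈ 217 kPa

S_e = q·B·(1−ν²)/E_s · I_f  ⇒  q = S_e·E_s / (B·(1−ν²)·I_f).
q = 0.012 × 54800 / (4.9 × 0.8844 × 0.7) = 216.8 kPa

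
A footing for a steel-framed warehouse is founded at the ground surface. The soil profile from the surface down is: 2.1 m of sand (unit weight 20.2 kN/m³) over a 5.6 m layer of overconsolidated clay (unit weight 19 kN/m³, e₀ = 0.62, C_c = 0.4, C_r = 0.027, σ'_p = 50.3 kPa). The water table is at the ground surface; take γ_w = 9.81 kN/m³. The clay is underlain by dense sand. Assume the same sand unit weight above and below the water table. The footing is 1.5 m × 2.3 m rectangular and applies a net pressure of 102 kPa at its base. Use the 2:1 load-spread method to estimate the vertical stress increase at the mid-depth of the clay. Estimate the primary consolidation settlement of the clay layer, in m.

Mid-depth of clay below the ground surface: z = 2.1 + 5.6/2 = 4.9 m.
Total vertical stress at mid-clay: σ_v = 20.2×2.1 + 19×2.8 = 95.62 kPa.
Pore pressure: u = 9.81×(4.9 − 0) = 48.069 kPa.
Initial effective stress: σ'_0 = σ_v − u = 95.62 − 48.069 = 47.551 kPa.
Stress increase at mid-clay by the 2:1 spreading method:
Δσ = qBL/((B+z)(L+z)) = 102×1.5×2.3/((1.5+4.9)(2.3+4.9)) = 7.6367 kPa
Final effective stress: σ'_f = 47.551 + 7.6367 = 55.188 kPa.
σ'_f = 55.188 > σ'_p = 50.3 kPa, so the stress path crosses the preconsolidation pressure — recompression up to σ'_p, then virgin compression beyond:
S_c = H/(1+e₀)·[C_r·log₁₀(σ'_p/σ'_0) + C_c·log₁₀(σ'_f/σ'_p)]
    = 5.6/1.62 × [0.027×log₁₀(50.3/47.551) + 0.4×log₁₀(55.188/50.3)]
    = 3.4568 × [0.00065902 + 0.016111] = 0.05797 m

S_c ≈ 0.058 m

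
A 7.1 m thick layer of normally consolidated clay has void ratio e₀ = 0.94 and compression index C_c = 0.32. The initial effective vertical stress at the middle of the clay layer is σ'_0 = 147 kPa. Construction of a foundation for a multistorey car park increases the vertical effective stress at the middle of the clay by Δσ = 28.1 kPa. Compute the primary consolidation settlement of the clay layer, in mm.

Final effective stress: σ'_f = σ'_0 + Δσ = 147 + 28.1 = 175.1 kPa.
Normally consolidated clay, so the full stress increment lies on the virgin compression line:
S_c = C_c·H/(1+e₀)·log₁₀(σ'_f/σ'_0) = 0.32×7.1/(1+0.94)×log₁₀(175.1/147)
    = 1.1711 × 0.075969 = 0.08897 m

S_c ≈ 89 mm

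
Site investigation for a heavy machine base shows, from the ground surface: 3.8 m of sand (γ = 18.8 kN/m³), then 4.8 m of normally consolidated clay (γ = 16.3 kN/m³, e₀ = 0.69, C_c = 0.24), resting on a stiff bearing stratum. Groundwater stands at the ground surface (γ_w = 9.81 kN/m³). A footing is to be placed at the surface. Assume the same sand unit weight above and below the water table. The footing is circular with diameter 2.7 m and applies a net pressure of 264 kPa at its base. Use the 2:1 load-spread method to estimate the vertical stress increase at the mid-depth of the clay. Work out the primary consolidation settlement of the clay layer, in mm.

Mid-depth of clay below the ground surface: z = 3.8 + 4.8/2 = 6.2 m.
Total vertical stress at mid-clay: σ_v = 18.8×3.8 + 16.3×2.4 = 110.56 kPa.
Pore pressure: u = 9.81×(6.2 − 0) = 60.822 kPa.
Initial effective stress: σ'_0 = σ_v − u = 110.56 − 60.822 = 49.738 kPa.
Stress increase at mid-clay by the 2:1 spreading method:
Δσ ≈ qD²/(D+z)² = 264×2.7²/(2.7+6.2)² = 24.297 kPa
Final effective stress: σ'_f = σ'_0 + Δσ = 49.738 + 24.297 = 74.035 kPa.
Normally consolidated clay, so the full stress increment lies on the virgin compression line:
S_c = C_c·H/(1+e₀)·log₁₀(σ'_f/σ'_0) = 0.24×4.8/(1+0.69)×log₁₀(74.035/49.738)
    = 0.68166 × 0.17275 = 0.1178 m

S_c ≈ 118 mm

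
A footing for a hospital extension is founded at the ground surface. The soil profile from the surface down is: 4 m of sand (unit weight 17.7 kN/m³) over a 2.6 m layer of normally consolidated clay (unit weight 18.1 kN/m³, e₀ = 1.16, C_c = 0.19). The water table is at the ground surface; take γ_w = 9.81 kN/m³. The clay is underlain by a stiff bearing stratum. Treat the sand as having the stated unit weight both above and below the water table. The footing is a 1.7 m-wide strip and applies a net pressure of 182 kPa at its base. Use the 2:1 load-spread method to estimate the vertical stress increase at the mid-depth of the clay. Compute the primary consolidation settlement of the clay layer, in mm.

Mid-depth of clay below the ground surface: z = 4 + 2.6/2 = 5.3 m.
Total vertical stress at mid-clay: σ_v = 17.7×4 + 18.1×1.3 = 94.33 kPa.
Pore pressure: u = 9.81×(5.3 − 0) = 51.993 kPa.
Initial effective stress: σ'_0 = σ_v − u = 94.33 − 51.993 = 42.337 kPa.
Stress increase at mid-clay by the 2:1 spreading method:
Δσ = qB/(B+z) = 182×1.7/(1.7+5.3) = 44.2 kPa
Final effective stress: σ'_f = σ'_0 + Δσ = 42.337 + 44.2 = 86.537 kPa.
Normally consolidated clay, so the full stress increment lies on the virgin compression line:
S_c = C_c·H/(1+e₀)·log₁₀(σ'_f/σ'_0) = 0.19×2.6/(1+1.16)×log₁₀(86.537/42.337)
    = 0.2287 × 0.31048 = 0.07101 m

S_c ≈ 71 mm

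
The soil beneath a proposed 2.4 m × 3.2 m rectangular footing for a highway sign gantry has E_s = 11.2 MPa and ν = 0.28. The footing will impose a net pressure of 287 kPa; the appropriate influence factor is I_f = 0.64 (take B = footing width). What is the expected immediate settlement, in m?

S_e ≈ 0.0363 m

Immediate (elastic) settlement: S_e = q·B·(1−ν²)/E_s · I_f.
E_s = 11.2 MPa = 11200 kPa.
S_e = 287 × 2.4 × (1 − 0.28²) / 11200 × 0.64
    = 287 × 2.4 × 0.9216 / 11200 × 0.64
    = 0.03627 m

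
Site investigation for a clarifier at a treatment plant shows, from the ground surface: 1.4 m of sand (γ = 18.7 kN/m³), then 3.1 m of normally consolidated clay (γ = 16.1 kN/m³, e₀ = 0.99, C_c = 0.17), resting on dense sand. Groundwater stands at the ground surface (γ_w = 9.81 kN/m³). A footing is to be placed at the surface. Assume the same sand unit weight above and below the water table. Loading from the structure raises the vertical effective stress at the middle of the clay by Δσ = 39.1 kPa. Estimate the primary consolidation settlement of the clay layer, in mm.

S_c ≈ 117 mm

Mid-depth of clay below the ground surface: z = 1.4 + 3.1/2 = 2.95 m.
Total vertical stress at mid-clay: σ_v = 18.7×1.4 + 16.1×1.55 = 51.135 kPa.
Pore pressure: u = 9.81×(2.95 − 0) = 28.94 kPa.
Initial effective stress: σ'_0 = σ_v − u = 51.135 − 28.94 = 22.195 kPa.
Final effective stress: σ'_f = σ'_0 + Δσ = 22.195 + 39.1 = 61.295 kPa.
Normally consolidated clay, so the full stress increment lies on the virgin compression line:
S_c = C_c·H/(1+e₀)·log₁₀(σ'_f/σ'_0) = 0.17×3.1/(1+0.99)×log₁₀(61.295/22.195)
    = 0.26482 × 0.44117 = 0.1168 m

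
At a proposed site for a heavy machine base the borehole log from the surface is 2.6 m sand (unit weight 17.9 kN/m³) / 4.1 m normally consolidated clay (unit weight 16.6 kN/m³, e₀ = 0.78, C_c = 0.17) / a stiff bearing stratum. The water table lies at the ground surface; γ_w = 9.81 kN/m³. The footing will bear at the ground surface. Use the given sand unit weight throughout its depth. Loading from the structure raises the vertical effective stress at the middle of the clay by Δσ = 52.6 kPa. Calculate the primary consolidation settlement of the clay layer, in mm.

S_c ≈ 156 mm

Mid-depth of clay below the ground surface: z = 2.6 + 4.1/2 = 4.65 m.
Total vertical stress at mid-clay: σ_v = 17.9×2.6 + 16.6×2.05 = 80.57 kPa.
Pore pressure: u = 9.81×(4.65 − 0) = 45.617 kPa.
Initial effective stress: σ'_0 = σ_v − u = 80.57 − 45.617 = 34.953 kPa.
Final effective stress: σ'_f = σ'_0 + Δσ = 34.953 + 52.6 = 87.553 kPa.
Normally consolidated clay, so the full stress increment lies on the virgin compression line:
S_c = C_c·H/(1+e₀)·log₁₀(σ'_f/σ'_0) = 0.17×4.1/(1+0.78)×log₁₀(87.553/34.953)
    = 0.39157 × 0.39879 = 0.1562 m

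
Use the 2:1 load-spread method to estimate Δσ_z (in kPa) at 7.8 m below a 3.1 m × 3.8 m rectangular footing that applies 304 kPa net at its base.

By the 2:1 method the load spreads at 1 horizontal : 2 vertical, so at depth z the loaded area has grown by z in each plan dimension:
Δσ = qBL/((B+z)(L+z)) = 304×3.1×3.8/((3.1+7.8)(3.8+7.8)) = 28.323 kPa

Δσ_z ≈ 28.3 kPa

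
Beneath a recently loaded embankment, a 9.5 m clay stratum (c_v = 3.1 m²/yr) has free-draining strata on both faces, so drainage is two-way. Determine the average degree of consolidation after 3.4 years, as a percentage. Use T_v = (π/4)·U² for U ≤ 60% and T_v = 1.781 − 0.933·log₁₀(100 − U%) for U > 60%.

U ≈ 74.4 %

Drainage path length: H_d = H/2 = 4.75 m (double drainage).
T_v = c_v·t/H_d² = 3.1×3.4/4.75² = 0.46715.
T_v = 0.46715 corresponds to the U > 60% branch:
U = 1 − 10^((1.781 − T_v)/0.933)/100 = 0.744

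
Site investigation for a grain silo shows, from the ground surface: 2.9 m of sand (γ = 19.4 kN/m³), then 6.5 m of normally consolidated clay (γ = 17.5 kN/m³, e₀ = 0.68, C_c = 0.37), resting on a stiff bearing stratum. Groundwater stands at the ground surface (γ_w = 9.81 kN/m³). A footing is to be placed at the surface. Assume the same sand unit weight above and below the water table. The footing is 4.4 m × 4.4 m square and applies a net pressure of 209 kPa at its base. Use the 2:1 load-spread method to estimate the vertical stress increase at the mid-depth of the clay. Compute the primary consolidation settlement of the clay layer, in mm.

Mid-depth of clay below the ground surface: z = 2.9 + 6.5/2 = 6.15 m.
Total vertical stress at mid-clay: σ_v = 19.4×2.9 + 17.5×3.25 = 113.13 kPa.
Pore pressure: u = 9.81×(6.15 − 0) = 60.332 kPa.
Initial effective stress: σ'_0 = σ_v − u = 113.13 − 60.332 = 52.798 kPa.
Stress increase at mid-clay by the 2:1 spreading method:
Δσ = qBL/((B+z)(L+z)) = 209×4.4×4.4/((4.4+6.15)(4.4+6.15)) = 36.354 kPa
Final effective stress: σ'_f = σ'_0 + Δσ = 52.798 + 36.354 = 89.152 kPa.
Normally consolidated clay, so the full stress increment lies on the virgin compression line:
S_c = C_c·H/(1+e₀)·log₁₀(σ'_f/σ'_0) = 0.37×6.5/(1+0.68)×log₁₀(89.152/52.798)
    = 1.4315 × 0.22751 = 0.3257 m

S_c ≈ 326 mm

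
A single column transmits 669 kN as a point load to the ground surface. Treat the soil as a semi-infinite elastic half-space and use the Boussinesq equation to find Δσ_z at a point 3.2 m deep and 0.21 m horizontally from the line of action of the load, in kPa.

Δσ_z ≈ 30.9 kPa

Boussinesq vertical stress below a point load on an elastic half-space:
Δσ_z = 3P/(2πz²) · [1 + (r/z)²]^(−5/2)
r/z = 0.21/3.2 = 0.065625; [1+(r/z)²]^(−5/2) = 0.98931.
Δσ_z = 3×669/(2π×3.2²) × 0.98931 = 31.194 × 0.98931 = 30.86 kPa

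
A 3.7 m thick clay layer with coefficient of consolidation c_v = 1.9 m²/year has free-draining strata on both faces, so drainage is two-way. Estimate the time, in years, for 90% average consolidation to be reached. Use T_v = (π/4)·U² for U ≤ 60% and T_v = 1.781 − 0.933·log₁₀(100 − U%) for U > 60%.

Drainage path length: H_d = H/2 = 1.85 m (double drainage).
U > 60%: T_v = 1.781 − 0.933·log₁₀(100 − 90) = 0.848.
t = T_v·H_d²/c_v = 0.848×1.85²/1.9 = 1.528 years.

t ≈ 1.53 years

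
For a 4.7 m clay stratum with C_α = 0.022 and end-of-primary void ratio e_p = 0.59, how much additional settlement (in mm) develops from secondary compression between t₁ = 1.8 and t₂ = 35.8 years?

S_s ≈ 84.5 mm

Secondary compression: S_s = C_α·H/(1+e_p)·log₁₀(t₂/t₁)
S_s = 0.022×4.7/(1+0.59)×log₁₀(35.8/1.8)
    = 0.06503 × 1.299 = 0.08445 m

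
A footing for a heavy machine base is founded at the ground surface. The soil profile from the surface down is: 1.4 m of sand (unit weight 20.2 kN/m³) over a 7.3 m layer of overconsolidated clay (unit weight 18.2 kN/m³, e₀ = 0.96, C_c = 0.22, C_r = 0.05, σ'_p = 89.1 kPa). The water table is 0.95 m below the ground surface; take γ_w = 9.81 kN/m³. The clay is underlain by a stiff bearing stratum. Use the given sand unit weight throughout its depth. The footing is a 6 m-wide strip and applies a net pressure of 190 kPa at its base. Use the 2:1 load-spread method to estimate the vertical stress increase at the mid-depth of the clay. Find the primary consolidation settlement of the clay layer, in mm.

S_c ≈ 243 mm

Mid-depth of clay below the ground surface: z = 1.4 + 7.3/2 = 5.05 m.
Total vertical stress at mid-clay: σ_v = 20.2×1.4 + 18.2×3.65 = 94.71 kPa.
Pore pressure: u = 9.81×(5.05 − 0.95) = 40.221 kPa.
Initial effective stress: σ'_0 = σ_v − u = 94.71 − 40.221 = 54.489 kPa.
Stress increase at mid-clay by the 2:1 spreading method:
Δσ = qB/(B+z) = 190×6/(6+5.05) = 103.17 kPa
Final effective stress: σ'_f = 54.489 + 103.17 = 157.66 kPa.
σ'_f = 157.66 > σ'_p = 89.1 kPa, so the stress path crosses the preconsolidation pressure — recompression up to σ'_p, then virgin compression beyond:
S_c = H/(1+e₀)·[C_r·log₁₀(σ'_p/σ'_0) + C_c·log₁₀(σ'_f/σ'_p)]
    = 7.3/1.96 × [0.05×log₁₀(89.1/54.489) + 0.22×log₁₀(157.66/89.1)]
    = 3.7245 × [0.010678 + 0.054526] = 0.2429 m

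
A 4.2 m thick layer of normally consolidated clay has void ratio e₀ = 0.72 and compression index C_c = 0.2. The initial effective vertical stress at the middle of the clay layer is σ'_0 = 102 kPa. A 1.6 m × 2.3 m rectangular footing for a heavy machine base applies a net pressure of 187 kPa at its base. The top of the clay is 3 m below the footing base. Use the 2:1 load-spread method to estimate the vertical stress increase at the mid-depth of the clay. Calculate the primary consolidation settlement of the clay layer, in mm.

S_c ≈ 27.1 mm

Mid-depth of clay below the footing base: z = 3 + 4.2/2 = 5.1 m.
Stress increase at mid-clay by the 2:1 spreading method:
Δσ = qBL/((B+z)(L+z)) = 187×1.6×2.3/((1.6+5.1)(2.3+5.1)) = 13.88 kPa
Final effective stress: σ'_f = σ'_0 + Δσ = 102 + 13.88 = 115.88 kPa.
Normally consolidated clay, so the full stress increment lies on the virgin compression line:
S_c = C_c·H/(1+e₀)·log₁₀(σ'_f/σ'_0) = 0.2×4.2/(1+0.72)×log₁₀(115.88/102)
    = 0.48837 × 0.055408 = 0.02706 m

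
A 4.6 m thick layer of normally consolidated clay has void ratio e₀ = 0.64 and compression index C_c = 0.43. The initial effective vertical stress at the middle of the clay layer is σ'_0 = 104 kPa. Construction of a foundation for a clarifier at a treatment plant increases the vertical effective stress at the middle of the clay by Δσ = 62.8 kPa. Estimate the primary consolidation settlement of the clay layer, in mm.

Final effective stress: σ'_f = σ'_0 + Δσ = 104 + 62.8 = 166.8 kPa.
Normally consolidated clay, so the full stress increment lies on the virgin compression line:
S_c = C_c·H/(1+e₀)·log₁₀(σ'_f/σ'_0) = 0.43×4.6/(1+0.64)×log₁₀(166.8/104)
    = 1.2061 × 0.20516 = 0.2474 m

S_c ≈ 247 mm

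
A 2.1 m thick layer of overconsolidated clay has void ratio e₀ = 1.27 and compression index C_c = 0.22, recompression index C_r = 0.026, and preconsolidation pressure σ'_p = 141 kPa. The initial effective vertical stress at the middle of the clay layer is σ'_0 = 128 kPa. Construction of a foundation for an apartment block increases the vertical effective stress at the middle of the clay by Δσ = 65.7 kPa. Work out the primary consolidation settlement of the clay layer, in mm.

Final effective stress: σ'_f = 128 + 65.7 = 193.7 kPa.
σ'_f = 193.7 > σ'_p = 141 kPa, so the stress path crosses the preconsolidation pressure — recompression up to σ'_p, then virgin compression beyond:
S_c = H/(1+e₀)·[C_r·log₁₀(σ'_p/σ'_0) + C_c·log₁₀(σ'_f/σ'_p)]
    = 2.1/2.27 × [0.026×log₁₀(141/128) + 0.22×log₁₀(193.7/141)]
    = 0.92511 × [0.0010922 + 0.03034] = 0.02908 m

S_c ≈ 29.1 mm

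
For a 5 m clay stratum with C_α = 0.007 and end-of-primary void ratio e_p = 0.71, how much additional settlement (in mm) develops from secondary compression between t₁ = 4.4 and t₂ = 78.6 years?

Secondary compression: S_s = C_α·H/(1+e_p)·log₁₀(t₂/t₁)
S_s = 0.007×5/(1+0.71)×log₁₀(78.6/4.4)
    = 0.02047 × 1.252 = 0.02563 m

S_s ≈ 25.6 mm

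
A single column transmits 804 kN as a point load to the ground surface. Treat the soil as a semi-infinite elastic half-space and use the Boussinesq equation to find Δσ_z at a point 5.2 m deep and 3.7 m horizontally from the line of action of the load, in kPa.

Δσ_z ≈ 5.1 kPa

Boussinesq vertical stress below a point load on an elastic half-space:
Δσ_z = 3P/(2πz²) · [1 + (r/z)²]^(−5/2)
r/z = 3.7/5.2 = 0.71154; [1+(r/z)²]^(−5/2) = 0.35911.
Δσ_z = 3×804/(2π×5.2²) × 0.35911 = 14.197 × 0.35911 = 5.098 kPa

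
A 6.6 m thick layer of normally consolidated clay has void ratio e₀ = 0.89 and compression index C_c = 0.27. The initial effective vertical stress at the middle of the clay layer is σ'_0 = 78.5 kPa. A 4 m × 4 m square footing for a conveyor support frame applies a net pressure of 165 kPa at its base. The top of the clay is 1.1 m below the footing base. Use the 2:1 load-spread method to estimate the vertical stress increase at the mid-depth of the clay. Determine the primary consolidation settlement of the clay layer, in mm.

Mid-depth of clay below the footing base: z = 1.1 + 6.6/2 = 4.4 m.
Stress increase at mid-clay by the 2:1 spreading method:
Δσ = qBL/((B+z)(L+z)) = 165×4×4/((4+4.4)(4+4.4)) = 37.415 kPa
Final effective stress: σ'_f = σ'_0 + Δσ = 78.5 + 37.415 = 115.91 kPa.
Normally consolidated clay, so the full stress increment lies on the virgin compression line:
S_c = C_c·H/(1+e₀)·log₁₀(σ'_f/σ'_0) = 0.27×6.6/(1+0.89)×log₁₀(115.91/78.5)
    = 0.94286 × 0.16925 = 0.1596 m

S_c ≈ 160 mm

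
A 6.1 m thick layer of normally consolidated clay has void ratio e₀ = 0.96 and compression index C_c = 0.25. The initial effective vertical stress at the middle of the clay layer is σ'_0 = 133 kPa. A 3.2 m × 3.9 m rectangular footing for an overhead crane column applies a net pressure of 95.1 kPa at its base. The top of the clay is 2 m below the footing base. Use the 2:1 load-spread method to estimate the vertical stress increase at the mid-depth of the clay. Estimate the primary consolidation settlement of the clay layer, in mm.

S_c ≈ 38.5 mm

Mid-depth of clay below the footing base: z = 2 + 6.1/2 = 5.05 m.
Stress increase at mid-clay by the 2:1 spreading method:
Δσ = qBL/((B+z)(L+z)) = 95.1×3.2×3.9/((3.2+5.05)(3.9+5.05)) = 16.074 kPa
Final effective stress: σ'_f = σ'_0 + Δσ = 133 + 16.074 = 149.07 kPa.
Normally consolidated clay, so the full stress increment lies on the virgin compression line:
S_c = C_c·H/(1+e₀)·log₁₀(σ'_f/σ'_0) = 0.25×6.1/(1+0.96)×log₁₀(149.07/133)
    = 0.77806 × 0.049539 = 0.03854 m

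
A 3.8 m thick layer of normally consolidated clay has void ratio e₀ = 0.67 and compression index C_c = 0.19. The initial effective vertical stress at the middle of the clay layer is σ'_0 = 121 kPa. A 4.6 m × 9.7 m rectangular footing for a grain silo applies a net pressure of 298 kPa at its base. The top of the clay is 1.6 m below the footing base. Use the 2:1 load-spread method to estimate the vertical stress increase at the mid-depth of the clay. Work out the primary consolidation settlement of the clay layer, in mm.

S_c ≈ 133 mm

Mid-depth of clay below the footing base: z = 1.6 + 3.8/2 = 3.5 m.
Stress increase at mid-clay by the 2:1 spreading method:
Δσ = qBL/((B+z)(L+z)) = 298×4.6×9.7/((4.6+3.5)(9.7+3.5)) = 124.36 kPa
Final effective stress: σ'_f = σ'_0 + Δσ = 121 + 124.36 = 245.36 kPa.
Normally consolidated clay, so the full stress increment lies on the virgin compression line:
S_c = C_c·H/(1+e₀)·log₁₀(σ'_f/σ'_0) = 0.19×3.8/(1+0.67)×log₁₀(245.36/121)
    = 0.43234 × 0.30702 = 0.1327 m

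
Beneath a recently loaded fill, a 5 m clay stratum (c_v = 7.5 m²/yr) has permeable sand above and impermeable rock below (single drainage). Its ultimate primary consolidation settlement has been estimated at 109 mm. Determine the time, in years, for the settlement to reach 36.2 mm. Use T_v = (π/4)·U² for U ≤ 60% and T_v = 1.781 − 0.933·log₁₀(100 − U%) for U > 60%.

t ≈ 0.289 years

Drainage path length: H_d = H = 5 m (single drainage).
U = S(t)/S_ult = 36.2/109 = 0.3321.
U ≤ 60%: T_v = (π/4)·U² = (π/4)×0.33211² = 0.086627.
t = T_v·H_d²/c_v = 0.086627×5²/7.5 = 0.2888 years.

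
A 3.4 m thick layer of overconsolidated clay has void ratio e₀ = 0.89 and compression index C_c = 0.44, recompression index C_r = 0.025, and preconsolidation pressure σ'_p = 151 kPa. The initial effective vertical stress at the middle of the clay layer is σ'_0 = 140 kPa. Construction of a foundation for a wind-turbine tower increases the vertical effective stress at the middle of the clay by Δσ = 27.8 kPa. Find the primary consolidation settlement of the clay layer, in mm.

Final effective stress: σ'_f = 140 + 27.8 = 167.8 kPa.
σ'_f = 167.8 > σ'_p = 151 kPa, so the stress path crosses the preconsolidation pressure — recompression up to σ'_p, then virgin compression beyond:
S_c = H/(1+e₀)·[C_r·log₁₀(σ'_p/σ'_0) + C_c·log₁₀(σ'_f/σ'_p)]
    = 3.4/1.89 × [0.025×log₁₀(151/140) + 0.44×log₁₀(167.8/151)]
    = 1.7989 × [0.00082122 + 0.020159] = 0.03774 m

S_c ≈ 37.7 mm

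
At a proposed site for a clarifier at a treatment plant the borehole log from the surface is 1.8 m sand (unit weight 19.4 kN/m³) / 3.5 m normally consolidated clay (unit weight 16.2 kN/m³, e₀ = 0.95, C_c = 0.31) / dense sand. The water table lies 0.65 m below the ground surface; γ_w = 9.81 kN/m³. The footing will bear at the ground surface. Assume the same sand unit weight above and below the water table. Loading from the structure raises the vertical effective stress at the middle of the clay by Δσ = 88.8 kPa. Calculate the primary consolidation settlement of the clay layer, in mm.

Mid-depth of clay below the ground surface: z = 1.8 + 3.5/2 = 3.55 m.
Total vertical stress at mid-clay: σ_v = 19.4×1.8 + 16.2×1.75 = 63.27 kPa.
Pore pressure: u = 9.81×(3.55 − 0.65) = 28.449 kPa.
Initial effective stress: σ'_0 = σ_v − u = 63.27 − 28.449 = 34.821 kPa.
Final effective stress: σ'_f = σ'_0 + Δσ = 34.821 + 88.8 = 123.62 kPa.
Normally consolidated clay, so the full stress increment lies on the virgin compression line:
S_c = C_c·H/(1+e₀)·log₁₀(σ'_f/σ'_0) = 0.31×3.5/(1+0.95)×log₁₀(123.62/34.821)
    = 0.55641 × 0.55025 = 0.3062 m

S_c ≈ 306 mm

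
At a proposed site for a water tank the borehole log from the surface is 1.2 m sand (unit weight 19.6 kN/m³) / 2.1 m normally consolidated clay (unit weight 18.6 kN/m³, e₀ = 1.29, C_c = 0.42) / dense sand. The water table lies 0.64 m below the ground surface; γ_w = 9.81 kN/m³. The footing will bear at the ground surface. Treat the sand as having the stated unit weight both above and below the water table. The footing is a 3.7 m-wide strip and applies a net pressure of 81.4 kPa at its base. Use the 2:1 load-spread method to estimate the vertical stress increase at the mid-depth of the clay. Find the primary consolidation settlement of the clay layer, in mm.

S_c ≈ 176 mm

Mid-depth of clay below the ground surface: z = 1.2 + 2.1/2 = 2.25 m.
Total vertical stress at mid-clay: σ_v = 19.6×1.2 + 18.6×1.05 = 43.05 kPa.
Pore pressure: u = 9.81×(2.25 − 0.64) = 15.794 kPa.
Initial effective stress: σ'_0 = σ_v − u = 43.05 − 15.794 = 27.256 kPa.
Stress increase at mid-clay by the 2:1 spreading method:
Δσ = qB/(B+z) = 81.4×3.7/(3.7+2.25) = 50.618 kPa
Final effective stress: σ'_f = σ'_0 + Δσ = 27.256 + 50.618 = 77.874 kPa.
Normally consolidated clay, so the full stress increment lies on the virgin compression line:
S_c = C_c·H/(1+e₀)·log₁₀(σ'_f/σ'_0) = 0.42×2.1/(1+1.29)×log₁₀(77.874/27.256)
    = 0.38515 × 0.45593 = 0.1756 m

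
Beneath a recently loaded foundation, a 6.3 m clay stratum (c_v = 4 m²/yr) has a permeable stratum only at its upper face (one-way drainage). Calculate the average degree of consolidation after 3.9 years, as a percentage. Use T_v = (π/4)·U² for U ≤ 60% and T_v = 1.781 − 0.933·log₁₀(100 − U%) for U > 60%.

Drainage path length: H_d = H = 6.3 m (single drainage).
T_v = c_v·t/H_d² = 4×3.9/6.3² = 0.39305.
T_v = 0.39305 corresponds to the U > 60% branch:
U = 1 − 10^((1.781 − T_v)/0.933)/100 = 0.6927

U ≈ 69.3 %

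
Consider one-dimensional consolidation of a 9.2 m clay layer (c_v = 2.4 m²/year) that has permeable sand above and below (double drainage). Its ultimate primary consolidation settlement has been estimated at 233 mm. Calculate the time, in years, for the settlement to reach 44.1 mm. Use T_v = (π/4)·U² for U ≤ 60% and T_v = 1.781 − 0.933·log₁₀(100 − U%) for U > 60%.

Drainage path length: H_d = H/2 = 4.6 m (double drainage).
U = S(t)/S_ult = 44.1/233 = 0.1893.
U ≤ 60%: T_v = (π/4)·U² = (π/4)×0.18927² = 0.028136.
t = T_v·H_d²/c_v = 0.028136×4.6²/2.4 = 0.2481 years.

t ≈ 0.248 years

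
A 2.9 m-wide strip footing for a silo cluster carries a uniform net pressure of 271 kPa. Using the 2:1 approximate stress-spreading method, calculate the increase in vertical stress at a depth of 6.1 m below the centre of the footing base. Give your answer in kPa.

By the 2:1 method the load spreads at 1 horizontal : 2 vertical, so at depth z the loaded area has grown by z in each plan dimension:
Δσ = qB/(B+z) = 271×2.9/(2.9+6.1) = 87.322 kPa

Δσ_z ≈ 87.3 kPa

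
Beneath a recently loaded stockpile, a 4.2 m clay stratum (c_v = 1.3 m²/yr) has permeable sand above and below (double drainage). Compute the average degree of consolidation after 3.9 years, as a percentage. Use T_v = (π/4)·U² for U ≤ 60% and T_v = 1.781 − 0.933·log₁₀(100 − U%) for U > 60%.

Drainage path length: H_d = H/2 = 2.1 m (double drainage).
T_v = c_v·t/H_d² = 1.3×3.9/2.1² = 1.1497.
T_v = 1.1497 corresponds to the U > 60% branch:
U = 1 − 10^((1.781 − T_v)/0.933)/100 = 0.9525

U ≈ 95.3 %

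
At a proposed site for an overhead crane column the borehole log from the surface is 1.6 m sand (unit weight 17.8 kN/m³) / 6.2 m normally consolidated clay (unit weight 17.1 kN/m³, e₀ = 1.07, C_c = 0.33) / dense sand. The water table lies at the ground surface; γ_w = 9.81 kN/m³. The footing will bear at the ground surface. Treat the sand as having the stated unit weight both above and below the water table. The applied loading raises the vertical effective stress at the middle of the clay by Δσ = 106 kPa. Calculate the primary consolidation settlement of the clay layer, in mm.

Mid-depth of clay below the ground surface: z = 1.6 + 6.2/2 = 4.7 m.
Total vertical stress at mid-clay: σ_v = 17.8×1.6 + 17.1×3.1 = 81.49 kPa.
Pore pressure: u = 9.81×(4.7 − 0) = 46.107 kPa.
Initial effective stress: σ'_0 = σ_v − u = 81.49 − 46.107 = 35.383 kPa.
Final effective stress: σ'_f = σ'_0 + Δσ = 35.383 + 106 = 141.38 kPa.
Normally consolidated clay, so the full stress increment lies on the virgin compression line:
S_c = C_c·H/(1+e₀)·log₁₀(σ'_f/σ'_0) = 0.33×6.2/(1+1.07)×log₁₀(141.38/35.383)
    = 0.98841 × 0.60159 = 0.5946 m

S_c ≈ 595 mm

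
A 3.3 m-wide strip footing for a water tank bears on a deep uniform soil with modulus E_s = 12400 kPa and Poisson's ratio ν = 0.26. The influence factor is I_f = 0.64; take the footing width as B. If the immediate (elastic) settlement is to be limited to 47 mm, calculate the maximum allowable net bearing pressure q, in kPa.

q ≈ 296 kPa

S_e = q·B·(1−ν²)/E_s · I_f  ⇒  q = S_e·E_s / (B·(1−ν²)·I_f).
q = 0.047 × 12400 / (3.3 × 0.9324 × 0.64) = 296 kPa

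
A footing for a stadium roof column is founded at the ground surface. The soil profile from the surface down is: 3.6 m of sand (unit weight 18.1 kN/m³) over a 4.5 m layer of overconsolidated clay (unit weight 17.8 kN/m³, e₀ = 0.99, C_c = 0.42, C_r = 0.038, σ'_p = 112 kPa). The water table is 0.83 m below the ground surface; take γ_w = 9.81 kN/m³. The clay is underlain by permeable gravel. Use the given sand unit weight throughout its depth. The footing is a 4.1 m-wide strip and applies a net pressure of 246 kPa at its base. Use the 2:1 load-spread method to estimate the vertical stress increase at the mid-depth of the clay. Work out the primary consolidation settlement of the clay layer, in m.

Mid-depth of clay below the ground surface: z = 3.6 + 4.5/2 = 5.85 m.
Total vertical stress at mid-clay: σ_v = 18.1×3.6 + 17.8×2.25 = 105.21 kPa.
Pore pressure: u = 9.81×(5.85 − 0.83) = 49.246 kPa.
Initial effective stress: σ'_0 = σ_v − u = 105.21 − 49.246 = 55.964 kPa.
Stress increase at mid-clay by the 2:1 spreading method:
Δσ = qB/(B+z) = 246×4.1/(4.1+5.85) = 101.37 kPa
Final effective stress: σ'_f = 55.964 + 101.37 = 157.33 kPa.
σ'_f = 157.33 > σ'_p = 112 kPa, so the stress path crosses the preconsolidation pressure — recompression up to σ'_p, then virgin compression beyond:
S_c = H/(1+e₀)·[C_r·log₁₀(σ'_p/σ'_0) + C_c·log₁₀(σ'_f/σ'_p)]
    = 4.5/1.99 × [0.038×log₁₀(112/55.964) + 0.42×log₁₀(157.33/112)]
    = 2.2613 × [0.01145 + 0.061989] = 0.1661 m

S_c ≈ 0.166 m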